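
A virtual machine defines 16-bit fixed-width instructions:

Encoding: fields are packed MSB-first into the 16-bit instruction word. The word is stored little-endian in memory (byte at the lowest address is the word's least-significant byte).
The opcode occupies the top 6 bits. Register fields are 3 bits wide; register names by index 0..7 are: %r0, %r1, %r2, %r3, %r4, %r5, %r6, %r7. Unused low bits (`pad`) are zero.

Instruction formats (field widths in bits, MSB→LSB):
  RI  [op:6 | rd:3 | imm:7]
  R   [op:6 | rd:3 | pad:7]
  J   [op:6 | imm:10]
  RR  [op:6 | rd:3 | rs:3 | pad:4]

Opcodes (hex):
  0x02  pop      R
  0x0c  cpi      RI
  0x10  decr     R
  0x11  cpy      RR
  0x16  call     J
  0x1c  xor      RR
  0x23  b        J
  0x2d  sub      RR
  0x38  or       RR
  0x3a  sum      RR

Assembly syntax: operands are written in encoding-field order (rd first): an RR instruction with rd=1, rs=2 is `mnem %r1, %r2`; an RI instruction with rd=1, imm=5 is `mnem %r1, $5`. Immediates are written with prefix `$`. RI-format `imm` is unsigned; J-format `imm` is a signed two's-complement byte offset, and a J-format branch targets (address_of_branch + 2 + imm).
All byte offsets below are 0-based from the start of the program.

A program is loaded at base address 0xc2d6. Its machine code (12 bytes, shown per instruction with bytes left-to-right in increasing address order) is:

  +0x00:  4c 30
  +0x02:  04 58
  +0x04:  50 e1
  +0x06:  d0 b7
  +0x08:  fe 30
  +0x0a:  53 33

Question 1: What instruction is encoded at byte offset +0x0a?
[0a] 53 33 → 0x3353
  opcode bits[15:10]=0xc: cpi/RI
  rd: (w>>7)&0x7=0x6 → %r6
  imm: (w>>0)&0x7f=0x53 → $83

cpi %r6, $83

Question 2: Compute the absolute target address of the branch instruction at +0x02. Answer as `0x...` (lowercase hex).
off 0x02: read 04 58 as little → 0x5804
  top 6b → 0x16 → call [J]
  imm@[9:0]=0x4 ⇒ $4
  target = base 0xc2d6 + off 0x02 + 2 + imm 4 = 0xc2de

0xc2de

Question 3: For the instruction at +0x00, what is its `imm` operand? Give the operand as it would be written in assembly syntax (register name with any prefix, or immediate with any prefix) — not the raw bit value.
@+00  little-endian(4c 30) = 0x304c
  opcode bits[15:10]=0xc: cpi/RI
  [9:7] rd=0 = %r0
  [6:0] imm=76 = $76

$76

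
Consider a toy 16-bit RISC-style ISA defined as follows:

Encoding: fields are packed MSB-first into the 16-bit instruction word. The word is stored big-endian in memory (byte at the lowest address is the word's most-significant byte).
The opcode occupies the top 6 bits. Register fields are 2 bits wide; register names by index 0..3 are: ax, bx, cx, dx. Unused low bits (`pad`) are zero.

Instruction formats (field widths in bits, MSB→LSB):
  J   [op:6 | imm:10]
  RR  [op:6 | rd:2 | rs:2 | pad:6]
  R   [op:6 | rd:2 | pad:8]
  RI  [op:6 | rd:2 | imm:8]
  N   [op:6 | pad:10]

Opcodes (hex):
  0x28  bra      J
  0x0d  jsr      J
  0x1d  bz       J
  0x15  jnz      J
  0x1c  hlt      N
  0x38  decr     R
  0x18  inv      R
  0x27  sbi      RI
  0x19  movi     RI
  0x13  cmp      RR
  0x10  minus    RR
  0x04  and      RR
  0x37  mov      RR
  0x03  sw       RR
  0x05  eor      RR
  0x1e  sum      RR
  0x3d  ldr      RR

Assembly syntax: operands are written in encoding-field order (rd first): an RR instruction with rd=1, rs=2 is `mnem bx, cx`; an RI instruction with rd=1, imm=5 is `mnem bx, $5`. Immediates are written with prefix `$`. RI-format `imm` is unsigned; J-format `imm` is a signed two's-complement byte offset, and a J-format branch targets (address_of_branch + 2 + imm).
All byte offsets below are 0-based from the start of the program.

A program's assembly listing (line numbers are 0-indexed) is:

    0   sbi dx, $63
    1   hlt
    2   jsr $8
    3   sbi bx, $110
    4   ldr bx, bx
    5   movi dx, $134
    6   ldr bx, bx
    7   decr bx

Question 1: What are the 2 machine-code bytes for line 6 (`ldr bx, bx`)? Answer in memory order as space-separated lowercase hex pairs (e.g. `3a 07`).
line 6 (ldr): pack op=0x3d:6|rd=1:2|rs=1:2|pad=0:6 = 0xf540; big→ f5 40

f5 40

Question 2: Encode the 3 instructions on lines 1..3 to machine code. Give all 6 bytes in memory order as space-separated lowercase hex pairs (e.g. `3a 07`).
70 00 34 08 9d 6e

line 1 (hlt): pack op=0x1c:6|pad=0:10 = 0x7000; big→ 70 00
line 2 (jsr): pack op=0xd:6|imm=8:10 = 0x3408; big→ 34 08
line 3 (sbi): pack op=0x27:6|rd=1:2|imm=110:8 = 0x9d6e; big→ 9d 6e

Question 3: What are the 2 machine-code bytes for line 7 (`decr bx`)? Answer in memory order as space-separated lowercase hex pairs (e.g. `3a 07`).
e1 00

7. decr fields op=0x38:6|rd=1:2|pad=0:8 → word e100h → e1 00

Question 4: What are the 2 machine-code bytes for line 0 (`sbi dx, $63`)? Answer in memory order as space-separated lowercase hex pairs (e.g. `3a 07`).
0. sbi fields op=0x27:6|rd=3:2|imm=63:8 → word 9f3fh → 9f 3f

9f 3f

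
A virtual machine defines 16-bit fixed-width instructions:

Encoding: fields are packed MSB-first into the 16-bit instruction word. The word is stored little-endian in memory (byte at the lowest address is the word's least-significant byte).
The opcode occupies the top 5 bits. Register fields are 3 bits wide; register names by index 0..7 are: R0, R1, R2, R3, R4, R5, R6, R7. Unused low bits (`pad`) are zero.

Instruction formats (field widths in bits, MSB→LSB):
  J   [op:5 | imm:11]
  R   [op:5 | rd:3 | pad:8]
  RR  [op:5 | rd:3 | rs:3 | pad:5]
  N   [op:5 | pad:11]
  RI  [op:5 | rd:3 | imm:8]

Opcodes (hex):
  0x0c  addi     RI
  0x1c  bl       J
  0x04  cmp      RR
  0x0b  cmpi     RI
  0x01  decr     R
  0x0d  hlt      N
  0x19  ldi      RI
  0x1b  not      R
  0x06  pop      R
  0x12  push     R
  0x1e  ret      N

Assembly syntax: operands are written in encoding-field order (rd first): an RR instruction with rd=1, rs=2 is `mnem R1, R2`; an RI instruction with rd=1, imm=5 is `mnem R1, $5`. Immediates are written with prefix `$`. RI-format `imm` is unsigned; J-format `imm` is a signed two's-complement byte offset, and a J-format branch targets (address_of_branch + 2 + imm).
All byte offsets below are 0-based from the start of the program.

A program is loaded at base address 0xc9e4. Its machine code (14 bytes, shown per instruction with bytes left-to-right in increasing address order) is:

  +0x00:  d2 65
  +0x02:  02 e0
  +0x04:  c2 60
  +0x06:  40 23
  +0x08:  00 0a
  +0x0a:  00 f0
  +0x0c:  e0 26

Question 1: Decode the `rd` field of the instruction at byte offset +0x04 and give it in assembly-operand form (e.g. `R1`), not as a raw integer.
@+04  little-endian(c2 60) = 0x60c2
  op=0x60c2>>11=0xc ⇒ addi (RI)
  rd@[10:8]=0x0 ⇒ R0
  imm@[7:0]=0xc2 ⇒ $194

R0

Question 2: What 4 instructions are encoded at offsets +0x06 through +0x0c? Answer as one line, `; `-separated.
[06] 40 23 → 0x2340
  top 5b → 0x4 → cmp [RR]
  rd@[10:8]=0x3 ⇒ R3
  rs@[7:5]=0x2 ⇒ R2
[08] 00 0a → 0x0a00
  top 5b → 0x1 → decr [R]
  rd@[10:8]=0x2 ⇒ R2
[0a] 00 f0 → 0xf000
  top 5b → 0x1e → ret [N]
[0c] e0 26 → 0x26e0
  top 5b → 0x4 → cmp [RR]
  rd@[10:8]=0x6 ⇒ R6
  rs@[7:5]=0x7 ⇒ R7

cmp R3, R2; decr R2; ret; cmp R6, R7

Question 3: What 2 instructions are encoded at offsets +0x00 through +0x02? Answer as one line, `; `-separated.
[00] d2 65 → 0x65d2
  opcode bits[15:11]=0xc: addi/RI
  rd: (w>>8)&0x7=0x5 → R5
  imm: (w>>0)&0xff=0xd2 → $210
[02] 02 e0 → 0xe002
  opcode bits[15:11]=0x1c: bl/J
  imm: (w>>0)&0x7ff=0x2 → $2

addi R5, $210; bl $2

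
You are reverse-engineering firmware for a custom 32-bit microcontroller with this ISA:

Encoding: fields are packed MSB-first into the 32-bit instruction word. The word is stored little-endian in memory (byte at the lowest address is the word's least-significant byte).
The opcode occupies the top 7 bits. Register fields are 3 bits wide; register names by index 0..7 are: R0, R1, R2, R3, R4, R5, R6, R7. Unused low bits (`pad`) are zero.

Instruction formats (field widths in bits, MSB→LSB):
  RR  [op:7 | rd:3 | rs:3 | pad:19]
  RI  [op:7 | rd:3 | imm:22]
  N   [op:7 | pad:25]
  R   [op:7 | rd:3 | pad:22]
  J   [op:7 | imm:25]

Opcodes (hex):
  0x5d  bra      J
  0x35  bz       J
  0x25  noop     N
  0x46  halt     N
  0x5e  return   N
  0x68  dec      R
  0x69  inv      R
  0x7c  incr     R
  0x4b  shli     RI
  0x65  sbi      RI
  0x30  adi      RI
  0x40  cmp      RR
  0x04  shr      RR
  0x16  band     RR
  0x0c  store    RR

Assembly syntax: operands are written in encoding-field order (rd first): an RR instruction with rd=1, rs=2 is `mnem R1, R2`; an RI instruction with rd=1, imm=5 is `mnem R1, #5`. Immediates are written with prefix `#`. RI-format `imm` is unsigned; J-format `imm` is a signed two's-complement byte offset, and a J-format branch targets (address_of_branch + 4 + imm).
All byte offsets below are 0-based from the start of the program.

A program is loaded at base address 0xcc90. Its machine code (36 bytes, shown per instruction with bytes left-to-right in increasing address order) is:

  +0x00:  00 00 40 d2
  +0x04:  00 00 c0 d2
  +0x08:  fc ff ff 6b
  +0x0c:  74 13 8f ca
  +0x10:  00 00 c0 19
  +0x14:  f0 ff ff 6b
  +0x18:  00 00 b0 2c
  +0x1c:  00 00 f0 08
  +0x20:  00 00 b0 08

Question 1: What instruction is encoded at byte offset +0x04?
inv R3

@+04  little-endian(00 00 c0 d2) = 0xd2c00000
  opcode bits[31:25]=0x69: inv/R
  rd@[24:22]=0x3 ⇒ R3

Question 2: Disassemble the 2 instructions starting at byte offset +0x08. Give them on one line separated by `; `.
@+08  little-endian(fc ff ff 6b) = 0x6bfffffc
  op=0x6bfffffc>>25=0x35 ⇒ bz (J)
  [24:0] imm=33554428 (s25→-4) = #-4
@+0c  little-endian(74 13 8f ca) = 0xca8f1374
  op=0xca8f1374>>25=0x65 ⇒ sbi (RI)
  [24:22] rd=2 = R2
  [21:0] imm=988020 = #988020

bz #-4; sbi R2, #988020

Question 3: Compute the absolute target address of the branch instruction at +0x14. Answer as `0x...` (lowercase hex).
[14] f0 ff ff 6b → 0x6bfffff0
  top 7b → 0x35 → bz [J]
  imm@[24:0]=0x1fffff0 (s25→-16) ⇒ #-16
  target = base 0xcc90 + off 0x14 + 4 + imm -16 = 0xcc98

0xcc98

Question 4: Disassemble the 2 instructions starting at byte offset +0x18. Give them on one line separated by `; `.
band R2, R6; shr R3, R6

off 0x18: read 00 00 b0 2c as little → 0x2cb00000
  op=0x2cb00000>>25=0x16 ⇒ band (RR)
  rd: (w>>22)&0x7=0x2 → R2
  rs: (w>>19)&0x7=0x6 → R6
off 0x1c: read 00 00 f0 08 as little → 0x08f00000
  op=0x08f00000>>25=0x4 ⇒ shr (RR)
  rd: (w>>22)&0x7=0x3 → R3
  rs: (w>>19)&0x7=0x6 → R6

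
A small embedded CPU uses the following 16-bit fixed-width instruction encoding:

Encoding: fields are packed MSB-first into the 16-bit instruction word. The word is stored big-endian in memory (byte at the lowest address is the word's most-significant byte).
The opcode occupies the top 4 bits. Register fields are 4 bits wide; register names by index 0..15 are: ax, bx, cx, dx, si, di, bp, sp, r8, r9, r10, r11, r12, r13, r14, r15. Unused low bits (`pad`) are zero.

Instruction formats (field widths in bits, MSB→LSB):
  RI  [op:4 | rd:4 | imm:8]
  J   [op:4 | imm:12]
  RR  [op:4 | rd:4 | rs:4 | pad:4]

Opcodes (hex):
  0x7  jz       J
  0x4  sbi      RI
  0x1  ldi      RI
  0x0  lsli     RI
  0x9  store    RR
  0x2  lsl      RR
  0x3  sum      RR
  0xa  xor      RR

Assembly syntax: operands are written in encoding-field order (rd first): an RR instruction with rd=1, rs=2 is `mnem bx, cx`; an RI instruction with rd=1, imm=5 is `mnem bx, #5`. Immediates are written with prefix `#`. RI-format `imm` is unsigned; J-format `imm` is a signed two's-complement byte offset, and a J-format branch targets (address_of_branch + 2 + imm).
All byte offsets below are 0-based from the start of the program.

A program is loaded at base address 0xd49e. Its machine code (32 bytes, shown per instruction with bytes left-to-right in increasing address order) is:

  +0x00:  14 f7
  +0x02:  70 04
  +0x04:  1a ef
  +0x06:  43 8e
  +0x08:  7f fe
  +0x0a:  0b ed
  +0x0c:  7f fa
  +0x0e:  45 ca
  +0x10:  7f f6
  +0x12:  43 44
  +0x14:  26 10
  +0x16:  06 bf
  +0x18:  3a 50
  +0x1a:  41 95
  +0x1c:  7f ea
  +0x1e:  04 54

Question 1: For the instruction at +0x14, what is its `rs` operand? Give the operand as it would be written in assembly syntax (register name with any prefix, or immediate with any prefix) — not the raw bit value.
+0x14: 26 10 ⇒ word 0x2610 (big)
  top 4b → 0x2 → lsl [RR]
  rd@[11:8]=0x6 ⇒ bp
  rs@[7:4]=0x1 ⇒ bx

bx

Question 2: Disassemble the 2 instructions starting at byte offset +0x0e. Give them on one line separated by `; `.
@+0e  big-endian(45 ca) = 0x45ca
  op=0x45ca>>12=0x4 ⇒ sbi (RI)
  rd: (w>>8)&0xf=0x5 → di
  imm: (w>>0)&0xff=0xca → #202
@+10  big-endian(7f f6) = 0x7ff6
  op=0x7ff6>>12=0x7 ⇒ jz (J)
  imm: (w>>0)&0xfff=0xff6 (s12→-10) → #-10

sbi di, #202; jz #-10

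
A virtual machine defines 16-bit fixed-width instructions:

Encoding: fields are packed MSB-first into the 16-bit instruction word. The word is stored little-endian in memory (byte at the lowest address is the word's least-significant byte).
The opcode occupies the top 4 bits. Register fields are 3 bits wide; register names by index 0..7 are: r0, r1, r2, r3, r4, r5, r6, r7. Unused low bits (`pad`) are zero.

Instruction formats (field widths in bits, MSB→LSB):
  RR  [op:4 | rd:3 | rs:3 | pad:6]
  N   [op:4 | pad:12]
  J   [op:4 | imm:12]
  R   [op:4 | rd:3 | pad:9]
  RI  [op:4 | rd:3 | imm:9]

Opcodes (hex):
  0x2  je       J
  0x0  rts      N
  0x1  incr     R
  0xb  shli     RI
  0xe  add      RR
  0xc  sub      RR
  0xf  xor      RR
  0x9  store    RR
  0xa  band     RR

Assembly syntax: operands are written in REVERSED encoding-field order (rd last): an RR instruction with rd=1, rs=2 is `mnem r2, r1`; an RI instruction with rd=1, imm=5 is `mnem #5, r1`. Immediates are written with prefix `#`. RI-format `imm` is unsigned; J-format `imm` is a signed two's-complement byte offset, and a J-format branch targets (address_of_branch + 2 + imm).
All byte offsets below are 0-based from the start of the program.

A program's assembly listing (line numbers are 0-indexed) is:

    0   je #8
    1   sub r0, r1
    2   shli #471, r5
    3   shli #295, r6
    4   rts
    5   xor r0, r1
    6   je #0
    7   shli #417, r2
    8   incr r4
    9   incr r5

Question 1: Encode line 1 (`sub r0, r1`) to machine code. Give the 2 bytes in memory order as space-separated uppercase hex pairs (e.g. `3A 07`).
00 C2

1. sub fields op=0xc:4|rd=1:3|rs=0:3|pad=0:6 → word c200h → 00 c2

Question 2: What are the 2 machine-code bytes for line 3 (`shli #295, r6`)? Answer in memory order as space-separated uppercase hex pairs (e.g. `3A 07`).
27 BD

3. shli fields op=0xb:4|rd=6:3|imm=295:9 → word bd27h → 27 bd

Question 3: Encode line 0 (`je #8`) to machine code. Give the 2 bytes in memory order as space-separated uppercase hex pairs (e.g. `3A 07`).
L0: je op=0x2:4|imm=8:12 ⇒ 0x2008 ⇒ little 08 20

08 20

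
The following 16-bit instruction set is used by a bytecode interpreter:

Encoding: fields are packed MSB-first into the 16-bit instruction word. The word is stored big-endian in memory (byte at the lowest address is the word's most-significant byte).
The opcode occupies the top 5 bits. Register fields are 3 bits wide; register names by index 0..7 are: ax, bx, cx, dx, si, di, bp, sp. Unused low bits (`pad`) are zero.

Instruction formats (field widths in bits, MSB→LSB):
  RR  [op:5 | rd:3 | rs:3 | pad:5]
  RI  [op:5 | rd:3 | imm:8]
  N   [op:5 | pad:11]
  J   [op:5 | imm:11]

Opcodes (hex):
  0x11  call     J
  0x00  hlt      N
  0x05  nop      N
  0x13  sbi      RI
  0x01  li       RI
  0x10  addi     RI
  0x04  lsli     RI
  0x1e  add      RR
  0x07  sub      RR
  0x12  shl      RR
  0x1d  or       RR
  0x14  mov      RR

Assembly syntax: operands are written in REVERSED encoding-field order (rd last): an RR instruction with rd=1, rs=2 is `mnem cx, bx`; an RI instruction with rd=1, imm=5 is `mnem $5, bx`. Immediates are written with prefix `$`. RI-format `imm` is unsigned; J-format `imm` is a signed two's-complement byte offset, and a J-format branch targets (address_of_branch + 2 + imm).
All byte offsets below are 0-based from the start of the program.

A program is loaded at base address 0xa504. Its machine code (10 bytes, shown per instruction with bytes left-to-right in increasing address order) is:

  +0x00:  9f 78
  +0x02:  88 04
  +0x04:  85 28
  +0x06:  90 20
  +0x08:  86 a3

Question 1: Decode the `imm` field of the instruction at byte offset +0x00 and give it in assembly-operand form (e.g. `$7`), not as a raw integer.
[00] 9f 78 → 0x9f78
  op=0x9f78>>11=0x13 ⇒ sbi (RI)
  rd: (w>>8)&0x7=0x7 → sp
  imm: (w>>0)&0xff=0x78 → $120

$120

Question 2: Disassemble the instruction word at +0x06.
[06] 90 20 → 0x9020
  opcode bits[15:11]=0x12: shl/RR
  rd@[10:8]=0x0 ⇒ ax
  rs@[7:5]=0x1 ⇒ bx

shl bx, ax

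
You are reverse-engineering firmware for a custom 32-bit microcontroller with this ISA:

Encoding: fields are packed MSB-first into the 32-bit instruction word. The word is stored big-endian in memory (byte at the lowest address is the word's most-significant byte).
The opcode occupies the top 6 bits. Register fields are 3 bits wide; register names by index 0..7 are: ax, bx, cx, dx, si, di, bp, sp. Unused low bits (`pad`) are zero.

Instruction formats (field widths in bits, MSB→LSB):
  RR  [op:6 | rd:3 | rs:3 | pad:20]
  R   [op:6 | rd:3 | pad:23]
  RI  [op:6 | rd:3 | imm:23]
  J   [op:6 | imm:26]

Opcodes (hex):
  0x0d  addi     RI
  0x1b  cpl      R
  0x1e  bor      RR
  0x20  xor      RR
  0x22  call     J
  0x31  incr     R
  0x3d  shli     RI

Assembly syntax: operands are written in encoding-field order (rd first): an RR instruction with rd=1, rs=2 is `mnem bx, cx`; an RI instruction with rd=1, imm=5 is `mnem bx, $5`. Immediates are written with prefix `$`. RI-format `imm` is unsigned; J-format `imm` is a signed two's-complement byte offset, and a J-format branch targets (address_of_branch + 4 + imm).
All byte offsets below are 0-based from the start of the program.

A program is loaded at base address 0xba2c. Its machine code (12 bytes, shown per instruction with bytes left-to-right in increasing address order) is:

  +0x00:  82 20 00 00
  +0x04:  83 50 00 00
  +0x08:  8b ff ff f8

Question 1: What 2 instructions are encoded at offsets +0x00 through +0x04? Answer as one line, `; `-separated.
off 0x00: read 82 20 00 00 as big → 0x82200000
  op=0x82200000>>26=0x20 ⇒ xor (RR)
  rd: (w>>23)&0x7=0x4 → si
  rs: (w>>20)&0x7=0x2 → cx
off 0x04: read 83 50 00 00 as big → 0x83500000
  op=0x83500000>>26=0x20 ⇒ xor (RR)
  rd: (w>>23)&0x7=0x6 → bp
  rs: (w>>20)&0x7=0x5 → di

xor si, cx; xor bp, di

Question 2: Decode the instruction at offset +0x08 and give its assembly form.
+0x08: 8b ff ff f8 ⇒ word 0x8bfffff8 (big)
  opcode bits[31:26]=0x22: call/J
  imm@[25:0]=0x3fffff8 (s26→-8) ⇒ $-8

call $-8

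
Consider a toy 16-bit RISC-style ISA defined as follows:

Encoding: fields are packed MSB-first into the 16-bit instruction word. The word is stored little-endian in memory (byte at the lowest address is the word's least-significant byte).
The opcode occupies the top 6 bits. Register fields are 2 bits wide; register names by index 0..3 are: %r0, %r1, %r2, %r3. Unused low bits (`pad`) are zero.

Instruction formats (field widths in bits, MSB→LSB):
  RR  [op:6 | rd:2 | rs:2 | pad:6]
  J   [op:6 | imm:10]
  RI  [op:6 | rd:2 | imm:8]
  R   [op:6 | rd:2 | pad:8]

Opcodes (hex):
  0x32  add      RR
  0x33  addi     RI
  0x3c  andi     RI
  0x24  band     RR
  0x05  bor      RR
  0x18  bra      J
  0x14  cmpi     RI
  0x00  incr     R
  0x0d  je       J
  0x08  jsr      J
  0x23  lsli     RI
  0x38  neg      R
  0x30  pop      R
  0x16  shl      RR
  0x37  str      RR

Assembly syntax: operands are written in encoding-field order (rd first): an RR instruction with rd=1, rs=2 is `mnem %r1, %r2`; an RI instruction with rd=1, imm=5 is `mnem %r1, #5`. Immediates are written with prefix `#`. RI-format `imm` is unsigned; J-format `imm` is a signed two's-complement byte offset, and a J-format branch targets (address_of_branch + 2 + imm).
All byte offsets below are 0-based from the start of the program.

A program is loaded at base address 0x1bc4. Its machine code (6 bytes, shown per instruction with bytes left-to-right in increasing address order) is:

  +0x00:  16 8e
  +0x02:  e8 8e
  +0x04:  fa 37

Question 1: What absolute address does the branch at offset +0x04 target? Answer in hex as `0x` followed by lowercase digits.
@+04  little-endian(fa 37) = 0x37fa
  top 6b → 0xd → je [J]
  [9:0] imm=1018 (s10→-6) = #-6
  target = base 0x1bc4 + off 0x04 + 2 + imm -6 = 0x1bc4

0x1bc4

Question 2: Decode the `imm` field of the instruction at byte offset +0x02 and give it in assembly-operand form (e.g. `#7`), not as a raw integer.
#232

+0x02: e8 8e ⇒ word 0x8ee8 (little)
  opcode bits[15:10]=0x23: lsli/RI
  rd: (w>>8)&0x3=0x2 → %r2
  imm: (w>>0)&0xff=0xe8 → #232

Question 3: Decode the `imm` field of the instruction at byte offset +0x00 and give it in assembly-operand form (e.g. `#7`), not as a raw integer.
#22

@+00  little-endian(16 8e) = 0x8e16
  top 6b → 0x23 → lsli [RI]
  [9:8] rd=2 = %r2
  [7:0] imm=22 = #22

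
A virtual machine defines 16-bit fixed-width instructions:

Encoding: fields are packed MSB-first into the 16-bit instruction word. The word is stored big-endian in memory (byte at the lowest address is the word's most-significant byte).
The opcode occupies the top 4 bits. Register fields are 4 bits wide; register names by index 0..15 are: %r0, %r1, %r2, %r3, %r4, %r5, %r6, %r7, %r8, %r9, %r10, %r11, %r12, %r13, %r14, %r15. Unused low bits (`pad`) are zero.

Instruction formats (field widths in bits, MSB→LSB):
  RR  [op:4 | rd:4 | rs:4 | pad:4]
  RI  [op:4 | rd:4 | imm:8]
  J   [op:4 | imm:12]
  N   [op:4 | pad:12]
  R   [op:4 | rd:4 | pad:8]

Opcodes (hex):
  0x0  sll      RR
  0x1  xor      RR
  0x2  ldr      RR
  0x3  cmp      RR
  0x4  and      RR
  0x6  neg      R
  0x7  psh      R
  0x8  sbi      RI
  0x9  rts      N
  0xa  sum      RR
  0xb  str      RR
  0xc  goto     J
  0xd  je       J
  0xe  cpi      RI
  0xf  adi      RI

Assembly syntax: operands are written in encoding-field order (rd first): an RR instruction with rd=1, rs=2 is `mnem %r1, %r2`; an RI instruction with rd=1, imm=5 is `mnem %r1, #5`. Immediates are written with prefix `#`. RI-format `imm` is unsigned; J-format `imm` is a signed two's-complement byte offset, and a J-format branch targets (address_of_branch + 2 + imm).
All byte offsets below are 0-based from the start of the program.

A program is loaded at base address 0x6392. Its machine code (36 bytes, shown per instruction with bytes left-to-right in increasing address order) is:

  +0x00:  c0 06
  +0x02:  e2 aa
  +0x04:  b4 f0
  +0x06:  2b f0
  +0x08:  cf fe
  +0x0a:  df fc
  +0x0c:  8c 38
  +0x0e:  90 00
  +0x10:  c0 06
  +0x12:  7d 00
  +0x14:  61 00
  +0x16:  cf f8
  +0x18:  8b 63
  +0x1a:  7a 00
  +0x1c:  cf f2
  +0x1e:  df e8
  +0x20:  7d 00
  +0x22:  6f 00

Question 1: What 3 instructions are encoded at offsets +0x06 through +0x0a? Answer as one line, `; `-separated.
[06] 2b f0 → 0x2bf0
  opcode bits[15:12]=0x2: ldr/RR
  rd@[11:8]=0xb ⇒ %r11
  rs@[7:4]=0xf ⇒ %r15
[08] cf fe → 0xcffe
  opcode bits[15:12]=0xc: goto/J
  imm@[11:0]=0xffe (s12→-2) ⇒ #-2
[0a] df fc → 0xdffc
  opcode bits[15:12]=0xd: je/J
  imm@[11:0]=0xffc (s12→-4) ⇒ #-4

ldr %r11, %r15; goto #-2; je #-4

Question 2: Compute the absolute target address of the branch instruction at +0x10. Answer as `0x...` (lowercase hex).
+0x10: c0 06 ⇒ word 0xc006 (big)
  opcode bits[15:12]=0xc: goto/J
  [11:0] imm=6 = #6
  target = base 0x6392 + off 0x10 + 2 + imm 6 = 0x63aa

0x63aa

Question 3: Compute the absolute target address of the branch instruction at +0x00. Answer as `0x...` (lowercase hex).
@+00  big-endian(c0 06) = 0xc006
  opcode bits[15:12]=0xc: goto/J
  imm: (w>>0)&0xfff=0x6 → #6
  target = base 0x6392 + off 0x00 + 2 + imm 6 = 0x639a

0x639a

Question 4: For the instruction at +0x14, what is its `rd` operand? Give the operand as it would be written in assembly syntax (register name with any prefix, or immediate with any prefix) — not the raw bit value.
off 0x14: read 61 00 as big → 0x6100
  opcode bits[15:12]=0x6: neg/R
  rd@[11:8]=0x1 ⇒ %r1

%r1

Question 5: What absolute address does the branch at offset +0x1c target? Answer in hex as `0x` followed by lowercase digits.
0x63a2

+0x1c: cf f2 ⇒ word 0xcff2 (big)
  op=0xcff2>>12=0xc ⇒ goto (J)
  [11:0] imm=4082 (s12→-14) = #-14
  target = base 0x6392 + off 0x1c + 2 + imm -14 = 0x63a2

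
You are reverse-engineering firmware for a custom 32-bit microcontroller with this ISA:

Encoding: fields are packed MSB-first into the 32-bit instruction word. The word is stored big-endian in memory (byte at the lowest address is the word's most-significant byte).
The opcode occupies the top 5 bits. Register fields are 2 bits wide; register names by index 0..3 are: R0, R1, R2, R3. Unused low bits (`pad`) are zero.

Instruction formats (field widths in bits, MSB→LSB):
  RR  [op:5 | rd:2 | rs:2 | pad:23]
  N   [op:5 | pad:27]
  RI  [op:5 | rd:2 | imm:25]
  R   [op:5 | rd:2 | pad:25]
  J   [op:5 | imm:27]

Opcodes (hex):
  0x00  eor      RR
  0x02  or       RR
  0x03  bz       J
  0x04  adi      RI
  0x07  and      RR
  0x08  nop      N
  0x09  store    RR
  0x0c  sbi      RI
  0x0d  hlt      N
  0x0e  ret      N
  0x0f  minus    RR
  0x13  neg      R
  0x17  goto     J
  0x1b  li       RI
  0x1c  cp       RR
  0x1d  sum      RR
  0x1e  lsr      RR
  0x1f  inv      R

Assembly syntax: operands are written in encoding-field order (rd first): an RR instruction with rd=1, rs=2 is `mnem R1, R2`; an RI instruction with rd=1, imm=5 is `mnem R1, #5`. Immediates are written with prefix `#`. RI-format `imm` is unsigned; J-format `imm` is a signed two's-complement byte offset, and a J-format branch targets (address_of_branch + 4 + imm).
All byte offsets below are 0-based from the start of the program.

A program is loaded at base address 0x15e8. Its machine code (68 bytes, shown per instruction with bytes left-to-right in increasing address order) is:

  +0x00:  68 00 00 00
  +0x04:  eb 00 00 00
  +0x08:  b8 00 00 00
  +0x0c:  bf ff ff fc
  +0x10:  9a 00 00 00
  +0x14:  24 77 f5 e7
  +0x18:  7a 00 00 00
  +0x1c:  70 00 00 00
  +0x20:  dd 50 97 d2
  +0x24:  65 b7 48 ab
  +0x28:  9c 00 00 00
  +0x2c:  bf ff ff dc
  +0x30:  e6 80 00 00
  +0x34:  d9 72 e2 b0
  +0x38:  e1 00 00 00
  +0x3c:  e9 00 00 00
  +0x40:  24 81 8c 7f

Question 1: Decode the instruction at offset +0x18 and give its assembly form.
minus R1, R0

[18] 7a 00 00 00 → 0x7a000000
  top 5b → 0xf → minus [RR]
  [26:25] rd=1 = R1
  [24:23] rs=0 = R0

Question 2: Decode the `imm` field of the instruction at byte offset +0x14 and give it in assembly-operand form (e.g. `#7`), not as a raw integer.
#7861735

@+14  big-endian(24 77 f5 e7) = 0x2477f5e7
  op=0x2477f5e7>>27=0x4 ⇒ adi (RI)
  rd@[26:25]=0x2 ⇒ R2
  imm@[24:0]=0x77f5e7 ⇒ #7861735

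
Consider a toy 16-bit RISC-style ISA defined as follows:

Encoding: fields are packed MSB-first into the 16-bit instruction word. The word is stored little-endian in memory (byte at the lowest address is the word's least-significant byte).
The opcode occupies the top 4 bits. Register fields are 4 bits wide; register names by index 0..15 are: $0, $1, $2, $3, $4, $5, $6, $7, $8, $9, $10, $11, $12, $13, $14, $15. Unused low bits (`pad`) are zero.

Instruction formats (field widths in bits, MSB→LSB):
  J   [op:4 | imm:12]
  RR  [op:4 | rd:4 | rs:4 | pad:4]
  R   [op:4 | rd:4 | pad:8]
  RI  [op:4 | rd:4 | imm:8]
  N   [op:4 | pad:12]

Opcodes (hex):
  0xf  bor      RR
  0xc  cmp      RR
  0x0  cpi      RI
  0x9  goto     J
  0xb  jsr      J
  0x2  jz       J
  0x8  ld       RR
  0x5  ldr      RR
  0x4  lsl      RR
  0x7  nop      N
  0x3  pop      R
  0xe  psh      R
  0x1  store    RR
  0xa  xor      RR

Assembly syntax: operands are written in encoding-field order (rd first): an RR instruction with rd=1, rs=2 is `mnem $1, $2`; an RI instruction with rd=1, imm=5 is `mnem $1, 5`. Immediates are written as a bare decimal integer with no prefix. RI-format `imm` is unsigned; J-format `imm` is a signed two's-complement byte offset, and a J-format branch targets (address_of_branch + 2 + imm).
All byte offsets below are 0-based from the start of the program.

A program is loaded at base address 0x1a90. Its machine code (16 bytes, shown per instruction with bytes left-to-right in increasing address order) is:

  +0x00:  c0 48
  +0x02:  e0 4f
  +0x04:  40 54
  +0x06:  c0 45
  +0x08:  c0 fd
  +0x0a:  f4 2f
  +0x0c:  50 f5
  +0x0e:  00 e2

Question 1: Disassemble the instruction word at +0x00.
+0x00: c0 48 ⇒ word 0x48c0 (little)
  opcode bits[15:12]=0x4: lsl/RR
  rd@[11:8]=0x8 ⇒ $8
  rs@[7:4]=0xc ⇒ $12

lsl $8, $12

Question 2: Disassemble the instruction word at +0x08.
bor $13, $12

off 0x08: read c0 fd as little → 0xfdc0
  top 4b → 0xf → bor [RR]
  [11:8] rd=13 = $13
  [7:4] rs=12 = $12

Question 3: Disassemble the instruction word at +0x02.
lsl $15, $14

[02] e0 4f → 0x4fe0
  op=0x4fe0>>12=0x4 ⇒ lsl (RR)
  rd@[11:8]=0xf ⇒ $15
  rs@[7:4]=0xe ⇒ $14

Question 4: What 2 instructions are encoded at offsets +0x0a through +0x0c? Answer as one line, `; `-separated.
@+0a  little-endian(f4 2f) = 0x2ff4
  opcode bits[15:12]=0x2: jz/J
  imm: (w>>0)&0xfff=0xff4 (s12→-12) → -12
@+0c  little-endian(50 f5) = 0xf550
  opcode bits[15:12]=0xf: bor/RR
  rd: (w>>8)&0xf=0x5 → $5
  rs: (w>>4)&0xf=0x5 → $5

jz -12; bor $5, $5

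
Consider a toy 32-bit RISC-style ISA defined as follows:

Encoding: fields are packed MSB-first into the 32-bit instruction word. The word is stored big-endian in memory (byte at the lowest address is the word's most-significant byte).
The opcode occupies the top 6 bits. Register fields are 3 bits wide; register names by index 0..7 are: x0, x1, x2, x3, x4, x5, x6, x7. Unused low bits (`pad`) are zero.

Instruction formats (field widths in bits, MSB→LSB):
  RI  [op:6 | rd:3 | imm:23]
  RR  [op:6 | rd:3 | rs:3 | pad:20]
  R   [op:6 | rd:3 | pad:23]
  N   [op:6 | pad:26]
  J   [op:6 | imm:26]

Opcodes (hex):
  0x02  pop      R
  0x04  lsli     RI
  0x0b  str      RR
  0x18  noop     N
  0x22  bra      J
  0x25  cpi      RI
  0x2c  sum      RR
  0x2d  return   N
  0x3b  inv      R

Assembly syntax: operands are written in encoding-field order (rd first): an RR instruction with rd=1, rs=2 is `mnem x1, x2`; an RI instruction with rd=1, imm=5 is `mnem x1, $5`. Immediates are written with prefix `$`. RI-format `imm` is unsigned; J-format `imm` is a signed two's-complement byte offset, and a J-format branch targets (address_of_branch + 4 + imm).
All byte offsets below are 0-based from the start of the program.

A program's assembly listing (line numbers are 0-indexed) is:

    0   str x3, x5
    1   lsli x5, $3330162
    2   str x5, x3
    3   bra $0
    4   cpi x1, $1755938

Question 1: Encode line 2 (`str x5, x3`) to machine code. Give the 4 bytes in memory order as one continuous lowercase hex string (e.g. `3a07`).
2eb00000

line 2 (str): pack op=0xb:6|rd=5:3|rs=3:3|pad=0:20 = 0x2eb00000; big→ 2e b0 00 00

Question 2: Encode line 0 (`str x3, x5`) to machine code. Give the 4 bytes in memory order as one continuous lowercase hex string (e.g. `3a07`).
line 0 (str): pack op=0xb:6|rd=3:3|rs=5:3|pad=0:20 = 0x2dd00000; big→ 2d d0 00 00

2dd00000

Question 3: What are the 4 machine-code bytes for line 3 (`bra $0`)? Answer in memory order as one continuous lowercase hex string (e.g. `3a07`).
line 3 (bra): pack op=0x22:6|imm=0:26 = 0x88000000; big→ 88 00 00 00

88000000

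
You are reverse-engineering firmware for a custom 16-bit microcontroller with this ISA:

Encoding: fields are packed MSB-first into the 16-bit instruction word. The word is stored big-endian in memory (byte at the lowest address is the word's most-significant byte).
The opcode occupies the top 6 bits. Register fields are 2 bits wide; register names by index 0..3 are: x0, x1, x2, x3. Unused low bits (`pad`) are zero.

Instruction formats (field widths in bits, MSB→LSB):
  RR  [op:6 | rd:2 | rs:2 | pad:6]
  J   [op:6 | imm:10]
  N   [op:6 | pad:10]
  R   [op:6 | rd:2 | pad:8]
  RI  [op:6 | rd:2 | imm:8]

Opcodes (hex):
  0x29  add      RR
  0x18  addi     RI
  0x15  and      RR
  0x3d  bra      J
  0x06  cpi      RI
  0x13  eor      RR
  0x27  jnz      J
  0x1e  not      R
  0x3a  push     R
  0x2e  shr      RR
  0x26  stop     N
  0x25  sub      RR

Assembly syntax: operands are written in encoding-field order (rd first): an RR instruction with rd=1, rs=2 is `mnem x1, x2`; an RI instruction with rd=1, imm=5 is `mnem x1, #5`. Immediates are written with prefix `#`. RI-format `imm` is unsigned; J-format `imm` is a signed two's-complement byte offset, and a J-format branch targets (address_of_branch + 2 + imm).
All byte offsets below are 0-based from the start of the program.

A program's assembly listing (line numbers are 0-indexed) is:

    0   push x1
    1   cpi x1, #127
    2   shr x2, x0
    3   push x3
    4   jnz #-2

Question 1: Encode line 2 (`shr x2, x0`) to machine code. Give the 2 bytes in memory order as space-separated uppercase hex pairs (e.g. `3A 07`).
L2: shr op=0x2e:6|rd=2:2|rs=0:2|pad=0:6 ⇒ 0xba00 ⇒ big ba 00

BA 00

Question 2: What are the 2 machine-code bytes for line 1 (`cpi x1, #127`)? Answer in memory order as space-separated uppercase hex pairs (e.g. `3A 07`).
19 7F

1. cpi fields op=0x6:6|rd=1:2|imm=127:8 → word 197fh → 19 7f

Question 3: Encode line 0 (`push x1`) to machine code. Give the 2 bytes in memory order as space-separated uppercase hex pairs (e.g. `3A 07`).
line 0 (push): pack op=0x3a:6|rd=1:2|pad=0:8 = 0xe900; big→ e9 00

E9 00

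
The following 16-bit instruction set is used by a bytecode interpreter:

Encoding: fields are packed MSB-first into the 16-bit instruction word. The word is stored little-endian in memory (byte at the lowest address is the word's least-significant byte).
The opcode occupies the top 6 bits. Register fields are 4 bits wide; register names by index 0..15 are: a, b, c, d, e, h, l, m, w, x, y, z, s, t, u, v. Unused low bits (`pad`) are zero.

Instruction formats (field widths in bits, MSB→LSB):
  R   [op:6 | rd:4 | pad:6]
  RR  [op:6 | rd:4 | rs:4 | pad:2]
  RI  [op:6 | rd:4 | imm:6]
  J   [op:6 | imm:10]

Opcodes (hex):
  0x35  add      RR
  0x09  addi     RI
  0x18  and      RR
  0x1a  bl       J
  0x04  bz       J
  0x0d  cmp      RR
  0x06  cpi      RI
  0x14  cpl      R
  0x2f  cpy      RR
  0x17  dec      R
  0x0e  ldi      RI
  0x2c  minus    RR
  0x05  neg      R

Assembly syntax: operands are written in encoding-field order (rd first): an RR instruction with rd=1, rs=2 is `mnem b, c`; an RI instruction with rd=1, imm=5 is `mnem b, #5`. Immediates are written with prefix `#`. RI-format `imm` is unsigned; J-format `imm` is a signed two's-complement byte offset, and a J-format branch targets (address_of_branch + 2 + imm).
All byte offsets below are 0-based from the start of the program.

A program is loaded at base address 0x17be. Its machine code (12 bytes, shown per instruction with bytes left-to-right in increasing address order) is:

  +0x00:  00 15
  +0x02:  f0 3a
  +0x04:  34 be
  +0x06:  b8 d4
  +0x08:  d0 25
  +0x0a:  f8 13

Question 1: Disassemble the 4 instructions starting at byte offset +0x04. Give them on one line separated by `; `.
cpy w, t; add c, u; addi m, #16; bz #-8

+0x04: 34 be ⇒ word 0xbe34 (little)
  op=0xbe34>>10=0x2f ⇒ cpy (RR)
  rd@[9:6]=0x8 ⇒ w
  rs@[5:2]=0xd ⇒ t
+0x06: b8 d4 ⇒ word 0xd4b8 (little)
  op=0xd4b8>>10=0x35 ⇒ add (RR)
  rd@[9:6]=0x2 ⇒ c
  rs@[5:2]=0xe ⇒ u
+0x08: d0 25 ⇒ word 0x25d0 (little)
  op=0x25d0>>10=0x9 ⇒ addi (RI)
  rd@[9:6]=0x7 ⇒ m
  imm@[5:0]=0x10 ⇒ #16
+0x0a: f8 13 ⇒ word 0x13f8 (little)
  op=0x13f8>>10=0x4 ⇒ bz (J)
  imm@[9:0]=0x3f8 (s10→-8) ⇒ #-8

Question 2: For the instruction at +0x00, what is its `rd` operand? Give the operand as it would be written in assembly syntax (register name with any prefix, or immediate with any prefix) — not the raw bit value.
+0x00: 00 15 ⇒ word 0x1500 (little)
  op=0x1500>>10=0x5 ⇒ neg (R)
  [9:6] rd=4 = e

e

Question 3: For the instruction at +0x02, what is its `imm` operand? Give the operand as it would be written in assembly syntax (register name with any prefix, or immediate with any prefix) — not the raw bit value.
#48

off 0x02: read f0 3a as little → 0x3af0
  op=0x3af0>>10=0xe ⇒ ldi (RI)
  [9:6] rd=11 = z
  [5:0] imm=48 = #48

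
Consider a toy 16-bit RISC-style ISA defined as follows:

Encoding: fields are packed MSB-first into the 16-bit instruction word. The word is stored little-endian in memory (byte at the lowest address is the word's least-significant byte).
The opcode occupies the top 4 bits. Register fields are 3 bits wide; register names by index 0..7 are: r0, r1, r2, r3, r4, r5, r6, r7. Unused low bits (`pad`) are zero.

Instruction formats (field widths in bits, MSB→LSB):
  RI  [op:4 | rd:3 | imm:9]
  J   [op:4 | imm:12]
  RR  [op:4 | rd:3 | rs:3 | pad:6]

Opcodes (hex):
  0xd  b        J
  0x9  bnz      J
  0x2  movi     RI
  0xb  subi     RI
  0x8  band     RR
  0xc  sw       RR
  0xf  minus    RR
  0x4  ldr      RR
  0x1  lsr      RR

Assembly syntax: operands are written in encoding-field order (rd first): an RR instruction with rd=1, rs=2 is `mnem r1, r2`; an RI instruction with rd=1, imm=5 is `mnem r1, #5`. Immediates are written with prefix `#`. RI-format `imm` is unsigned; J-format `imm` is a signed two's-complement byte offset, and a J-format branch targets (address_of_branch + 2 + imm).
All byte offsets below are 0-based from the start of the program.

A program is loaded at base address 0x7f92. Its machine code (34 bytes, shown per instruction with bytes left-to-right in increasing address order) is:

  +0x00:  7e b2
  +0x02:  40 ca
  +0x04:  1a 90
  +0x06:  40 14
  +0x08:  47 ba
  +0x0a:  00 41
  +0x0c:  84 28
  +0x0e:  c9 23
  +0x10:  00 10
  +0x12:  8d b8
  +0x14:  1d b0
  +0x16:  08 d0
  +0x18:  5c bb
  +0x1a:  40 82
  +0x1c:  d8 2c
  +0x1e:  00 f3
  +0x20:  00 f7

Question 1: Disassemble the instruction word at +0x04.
@+04  little-endian(1a 90) = 0x901a
  op=0x901a>>12=0x9 ⇒ bnz (J)
  imm: (w>>0)&0xfff=0x1a → #26

bnz #26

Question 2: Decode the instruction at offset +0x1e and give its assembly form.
off 0x1e: read 00 f3 as little → 0xf300
  op=0xf300>>12=0xf ⇒ minus (RR)
  rd@[11:9]=0x1 ⇒ r1
  rs@[8:6]=0x4 ⇒ r4

minus r1, r4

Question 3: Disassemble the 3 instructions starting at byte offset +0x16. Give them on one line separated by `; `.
[16] 08 d0 → 0xd008
  opcode bits[15:12]=0xd: b/J
  imm: (w>>0)&0xfff=0x8 → #8
[18] 5c bb → 0xbb5c
  opcode bits[15:12]=0xb: subi/RI
  rd: (w>>9)&0x7=0x5 → r5
  imm: (w>>0)&0x1ff=0x15c → #348
[1a] 40 82 → 0x8240
  opcode bits[15:12]=0x8: band/RR
  rd: (w>>9)&0x7=0x1 → r1
  rs: (w>>6)&0x7=0x1 → r1

b #8; subi r5, #348; band r1, r1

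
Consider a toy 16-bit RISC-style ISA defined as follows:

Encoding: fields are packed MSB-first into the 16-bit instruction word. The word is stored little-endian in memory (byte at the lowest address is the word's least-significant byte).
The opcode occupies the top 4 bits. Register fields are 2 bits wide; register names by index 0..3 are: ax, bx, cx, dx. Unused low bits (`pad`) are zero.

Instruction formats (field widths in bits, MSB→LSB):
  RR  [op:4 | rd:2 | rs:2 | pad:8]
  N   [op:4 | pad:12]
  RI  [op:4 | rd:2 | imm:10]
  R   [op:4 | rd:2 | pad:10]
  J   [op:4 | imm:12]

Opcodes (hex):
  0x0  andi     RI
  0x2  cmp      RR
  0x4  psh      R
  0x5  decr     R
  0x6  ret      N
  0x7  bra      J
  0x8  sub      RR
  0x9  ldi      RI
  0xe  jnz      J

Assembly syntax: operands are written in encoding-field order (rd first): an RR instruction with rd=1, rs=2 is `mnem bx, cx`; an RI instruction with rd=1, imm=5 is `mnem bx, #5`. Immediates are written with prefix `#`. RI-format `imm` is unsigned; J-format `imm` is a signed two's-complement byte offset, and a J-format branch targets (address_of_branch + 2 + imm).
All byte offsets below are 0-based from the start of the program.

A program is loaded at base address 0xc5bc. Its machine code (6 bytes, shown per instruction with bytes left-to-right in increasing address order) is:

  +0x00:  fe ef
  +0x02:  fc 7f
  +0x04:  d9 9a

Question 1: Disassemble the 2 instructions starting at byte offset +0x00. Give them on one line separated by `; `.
jnz #-2; bra #-4

+0x00: fe ef ⇒ word 0xeffe (little)
  op=0xeffe>>12=0xe ⇒ jnz (J)
  [11:0] imm=4094 (s12→-2) = #-2
+0x02: fc 7f ⇒ word 0x7ffc (little)
  op=0x7ffc>>12=0x7 ⇒ bra (J)
  [11:0] imm=4092 (s12→-4) = #-4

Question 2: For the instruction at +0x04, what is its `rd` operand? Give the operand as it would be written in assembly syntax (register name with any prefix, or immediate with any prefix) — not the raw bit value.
[04] d9 9a → 0x9ad9
  opcode bits[15:12]=0x9: ldi/RI
  rd@[11:10]=0x2 ⇒ cx
  imm@[9:0]=0x2d9 ⇒ #729

cx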